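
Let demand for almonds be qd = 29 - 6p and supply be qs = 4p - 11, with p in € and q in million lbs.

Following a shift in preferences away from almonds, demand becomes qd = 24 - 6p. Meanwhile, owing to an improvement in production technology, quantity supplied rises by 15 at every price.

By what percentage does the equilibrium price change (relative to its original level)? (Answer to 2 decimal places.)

-50.00

Original equilibrium: 29 - 6p = 4p - 11 gives 40 = 10p, so p = 4 and q = 5.
The shock moves the curves to qd = 24 - 6p and qs = 4p + 4.
Equate the new curves: 24 - 6p = 4p + 4, giving 20 = 10p, p = 2, q = 12.
%Δp = (2 − 4) / 4 × 100 = -50.00%.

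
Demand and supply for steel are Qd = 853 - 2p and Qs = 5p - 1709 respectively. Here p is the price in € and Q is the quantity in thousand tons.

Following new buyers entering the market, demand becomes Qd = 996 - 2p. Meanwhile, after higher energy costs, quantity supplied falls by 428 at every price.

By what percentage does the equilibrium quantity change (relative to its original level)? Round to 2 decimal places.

-16.65

Before the shock: 853 - 2p = 5p - 1709 ⇒ 2562 = 7p ⇒ p = 366, Q = 121.
The shock moves the curves to Qd = 996 - 2p and Qs = 5p - 2137.
Setting them equal: 996 - 2p = 5p - 2137 → 3133 = 7p, so p = 3133/7 ≈ 447.5714 and Q = 706/7 ≈ 100.8571.
%ΔQ = (100.8571 − 121) / 121 × 100 = -16.65%.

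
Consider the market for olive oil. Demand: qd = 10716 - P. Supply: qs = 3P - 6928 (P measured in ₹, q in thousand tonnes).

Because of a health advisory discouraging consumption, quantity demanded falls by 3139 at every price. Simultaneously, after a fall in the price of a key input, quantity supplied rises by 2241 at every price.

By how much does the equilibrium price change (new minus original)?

Original equilibrium: 10716 - P = 3P - 6928 gives 17644 = 4P, so P = 4411 and q = 6305.
The new curves are qd = 7577 - P (demand) and qs = 3P - 4687 (supply).
Setting them equal: 7577 - P = 3P - 4687 → 12264 = 4P, so P = 3066 and q = 4511.
ΔP = 3066 − 4411 = -1345.

-1345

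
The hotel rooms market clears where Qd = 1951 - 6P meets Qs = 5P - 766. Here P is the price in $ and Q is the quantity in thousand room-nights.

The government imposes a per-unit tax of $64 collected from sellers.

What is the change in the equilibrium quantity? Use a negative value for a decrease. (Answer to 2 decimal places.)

-174.55

Solve the original market: 1951 - 6P = 5P - 766, hence P = 247 and Q = 469.
Since sellers keep the price net of the tax, the effective supply curve becomes Qs = 5P - 1086.
New equilibrium: 1951 - 6P = 5P - 1086 ⇒ 3037 = 11P ⇒ P = 3037/11 ≈ 276.0909, Q = 3239/11 ≈ 294.4545.
ΔQ = 294.4545 − 469 = -174.55.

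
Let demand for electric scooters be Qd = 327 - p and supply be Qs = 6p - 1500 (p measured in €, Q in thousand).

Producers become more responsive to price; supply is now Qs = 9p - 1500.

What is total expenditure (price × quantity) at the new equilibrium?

26363.61

Solve the original market: 327 - p = 6p - 1500, hence p = 261 and Q = 66.
The new curves are Qd = 327 - p (demand) and Qs = 9p - 1500 (supply).
Setting them equal: 327 - p = 9p - 1500 → 1827 = 10p, so p = 182.7 and Q = 144.3.
New expenditure = 182.7 × 144.3 = 26363.61.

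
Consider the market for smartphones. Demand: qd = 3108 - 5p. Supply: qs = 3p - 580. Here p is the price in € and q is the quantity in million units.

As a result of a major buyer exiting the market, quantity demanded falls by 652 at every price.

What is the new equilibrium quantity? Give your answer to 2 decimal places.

558.50

Solve the original market: 3108 - 5p = 3p - 580, hence p = 461 and q = 803.
The new curves are qd = 2456 - 5p (demand) and qs = 3p - 580 (supply).
Setting them equal: 2456 - 5p = 3p - 580 → 3036 = 8p, so p = 379.5 and q = 558.5.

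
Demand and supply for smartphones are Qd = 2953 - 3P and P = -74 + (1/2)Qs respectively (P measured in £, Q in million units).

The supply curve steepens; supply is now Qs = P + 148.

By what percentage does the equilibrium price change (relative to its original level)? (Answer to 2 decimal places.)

+25.00

Solve the original market: 2953 - 3P = 2P + 148, hence P = 561 and Q = 1270.
The new curves are Qd = 2953 - 3P (demand) and Qs = P + 148 (supply).
New equilibrium: 2953 - 3P = P + 148 ⇒ 2805 = 4P ⇒ P = 701.25, Q = 849.25.
%ΔP = (701.25 − 561) / 561 × 100 = +25.00%.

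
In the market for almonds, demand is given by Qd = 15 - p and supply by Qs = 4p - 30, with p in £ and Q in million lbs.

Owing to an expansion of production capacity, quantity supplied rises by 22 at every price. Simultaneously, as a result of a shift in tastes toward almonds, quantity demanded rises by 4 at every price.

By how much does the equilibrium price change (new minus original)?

Solve the original market: 15 - p = 4p - 30, hence p = 9 and Q = 6.
The new curves are Qd = 19 - p (demand) and Qs = 4p - 8 (supply).
Setting them equal: 19 - p = 4p - 8 → 27 = 5p, so p = 5.4 and Q = 13.6.
Δp = 5.4 − 9 = -3.6.

-3.6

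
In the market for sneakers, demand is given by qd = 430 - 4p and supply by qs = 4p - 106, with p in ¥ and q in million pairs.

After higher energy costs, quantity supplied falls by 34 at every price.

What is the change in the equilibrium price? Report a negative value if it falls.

Initially, 430 - 4p = 4p - 106, so 536 = 8p and p = 67, q = 162.
The shock moves the curves to qd = 430 - 4p and qs = 4p - 140.
Equate the new curves: 430 - 4p = 4p - 140, giving 570 = 8p, p = 71.25, q = 145.
Δp = 71.25 − 67 = +4.25.

+4.25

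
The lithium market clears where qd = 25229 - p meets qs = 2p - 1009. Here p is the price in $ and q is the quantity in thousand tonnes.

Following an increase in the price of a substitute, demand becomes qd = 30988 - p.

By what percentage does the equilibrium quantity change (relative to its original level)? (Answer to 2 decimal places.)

Initially, 25229 - p = 2p - 1009, so 26238 = 3p and p = 8746, q = 16483.
With the change applied: demand qd = 30988 - p, supply qs = 2p - 1009.
Equate the new curves: 30988 - p = 2p - 1009, giving 31997 = 3p, p = 31997/3 ≈ 10665.6667, q = 60967/3 ≈ 20322.3333.
%Δq = (20322.3333 − 16483) / 16483 × 100 = +23.29%.

+23.29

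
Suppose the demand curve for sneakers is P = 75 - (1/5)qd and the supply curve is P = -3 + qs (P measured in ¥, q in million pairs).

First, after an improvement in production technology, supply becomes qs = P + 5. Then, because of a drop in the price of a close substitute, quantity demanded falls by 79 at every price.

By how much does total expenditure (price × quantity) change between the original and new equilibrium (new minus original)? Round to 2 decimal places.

-1435.25

Before the shock: 375 - 5P = P + 3 ⇒ 372 = 6P ⇒ P = 62, q = 65.
With the change applied: demand qd = 296 - 5P, supply qs = P + 5.
Setting them equal: 296 - 5P = P + 5 → 291 = 6P, so P = 48.5 and q = 53.5.
Expenditure moves from 62×65 = 4030 to 48.5×53.5 = 2594.75; change = -1435.25.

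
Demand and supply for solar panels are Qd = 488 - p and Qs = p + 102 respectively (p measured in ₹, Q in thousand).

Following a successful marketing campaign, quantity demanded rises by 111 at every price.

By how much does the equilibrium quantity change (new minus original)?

+55.5

Original equilibrium: 488 - p = p + 102 gives 386 = 2p, so p = 193 and Q = 295.
The shock moves the curves to Qd = 599 - p and Qs = p + 102.
Clearing the new market: 599 - p = p + 102, so p = 248.5 and Q = 350.5.
ΔQ = 350.5 − 295 = +55.5.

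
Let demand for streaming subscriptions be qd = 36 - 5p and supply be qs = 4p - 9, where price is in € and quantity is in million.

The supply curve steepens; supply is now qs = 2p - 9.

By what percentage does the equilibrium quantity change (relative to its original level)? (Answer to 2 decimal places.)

Initially, 36 - 5p = 4p - 9, so 45 = 9p and p = 5, q = 11.
After the shift, demand is qd = 36 - 5p and supply is qs = 2p - 9.
Clearing the new market: 36 - 5p = 2p - 9, so p = 45/7 ≈ 6.4286 and q = 27/7 ≈ 3.8571.
%Δq = (3.8571 − 11) / 11 × 100 = -64.94%.

-64.94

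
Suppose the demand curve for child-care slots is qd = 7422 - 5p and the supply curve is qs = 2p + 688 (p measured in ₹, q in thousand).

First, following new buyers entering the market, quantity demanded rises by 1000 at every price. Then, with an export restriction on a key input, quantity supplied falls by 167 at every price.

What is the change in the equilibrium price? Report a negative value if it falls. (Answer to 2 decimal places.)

+166.71

Initially, 7422 - 5p = 2p + 688, so 6734 = 7p and p = 962, q = 2612.
After the shift, demand is qd = 8422 - 5p and supply is qs = 2p + 521.
New equilibrium: 8422 - 5p = 2p + 521 ⇒ 7901 = 7p ⇒ p = 7901/7 ≈ 1128.7143, q = 19449/7 ≈ 2778.4286.
Δp = 1128.7143 − 962 = +166.71.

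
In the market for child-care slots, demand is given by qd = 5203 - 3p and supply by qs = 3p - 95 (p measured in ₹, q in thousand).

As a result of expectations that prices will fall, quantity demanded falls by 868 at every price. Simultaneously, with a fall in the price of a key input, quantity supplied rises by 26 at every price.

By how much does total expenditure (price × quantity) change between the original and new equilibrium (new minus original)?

-689560

Before the shock: 5203 - 3p = 3p - 95 ⇒ 5298 = 6p ⇒ p = 883, q = 2554.
The shock moves the curves to qd = 4335 - 3p and qs = 3p - 69.
Equate the new curves: 4335 - 3p = 3p - 69, giving 4404 = 6p, p = 734, q = 2133.
Expenditure moves from 883×2554 = 2255182 to 734×2133 = 1565622; change = -689560.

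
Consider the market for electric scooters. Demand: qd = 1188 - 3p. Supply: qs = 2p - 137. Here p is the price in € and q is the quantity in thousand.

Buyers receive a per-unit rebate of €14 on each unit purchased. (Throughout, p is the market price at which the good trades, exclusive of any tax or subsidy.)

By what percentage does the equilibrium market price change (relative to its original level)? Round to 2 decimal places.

+3.17

Solve the original market: 1188 - 3p = 2p - 137, hence p = 265 and q = 393.
Since buyers' out-of-pocket price is the market price minus the rebate, the effective demand curve becomes qd = 1230 - 3p.
Setting them equal: 1230 - 3p = 2p - 137 → 1367 = 5p, so p = 273.4 and q = 409.8.
%Δp = (273.4 − 265) / 265 × 100 = +3.17%.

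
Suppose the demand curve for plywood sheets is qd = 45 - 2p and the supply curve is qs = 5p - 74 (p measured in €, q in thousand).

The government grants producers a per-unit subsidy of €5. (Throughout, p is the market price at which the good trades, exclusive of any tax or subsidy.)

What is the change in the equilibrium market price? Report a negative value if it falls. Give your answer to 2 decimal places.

-3.57

Before the shock: 45 - 2p = 5p - 74 ⇒ 119 = 7p ⇒ p = 17, q = 11.
Since sellers receive the price plus the subsidy, the effective supply curve becomes qs = 5p - 49.
New equilibrium: 45 - 2p = 5p - 49 ⇒ 94 = 7p ⇒ p = 94/7 ≈ 13.4286, q = 127/7 ≈ 18.1429.
Δp = 13.4286 − 17 = -3.57.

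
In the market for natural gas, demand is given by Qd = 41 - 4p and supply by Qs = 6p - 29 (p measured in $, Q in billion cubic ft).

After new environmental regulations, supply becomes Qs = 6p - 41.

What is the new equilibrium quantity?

Solve the original market: 41 - 4p = 6p - 29, hence p = 7 and Q = 13.
The shock moves the curves to Qd = 41 - 4p and Qs = 6p - 41.
Equate the new curves: 41 - 4p = 6p - 41, giving 82 = 10p, p = 8.2, Q = 8.2.

8.2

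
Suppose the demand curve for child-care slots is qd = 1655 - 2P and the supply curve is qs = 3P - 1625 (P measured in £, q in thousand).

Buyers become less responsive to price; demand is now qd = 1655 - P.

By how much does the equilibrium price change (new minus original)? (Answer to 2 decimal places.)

Initially, 1655 - 2P = 3P - 1625, so 3280 = 5P and P = 656, q = 343.
With the change applied: demand qd = 1655 - P, supply qs = 3P - 1625.
Equate the new curves: 1655 - P = 3P - 1625, giving 3280 = 4P, P = 820, q = 835.
ΔP = 820 − 656 = +164.00.

+164.00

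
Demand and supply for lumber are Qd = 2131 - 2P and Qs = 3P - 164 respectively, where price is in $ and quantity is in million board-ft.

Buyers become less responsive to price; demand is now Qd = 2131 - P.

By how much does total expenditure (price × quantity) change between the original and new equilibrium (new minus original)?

+336705.1875

Initially, 2131 - 2P = 3P - 164, so 2295 = 5P and P = 459, Q = 1213.
The new curves are Qd = 2131 - P (demand) and Qs = 3P - 164 (supply).
New equilibrium: 2131 - P = 3P - 164 ⇒ 2295 = 4P ⇒ P = 573.75, Q = 1557.25.
Expenditure moves from 459×1213 = 556767 to 573.75×1557.25 = 893472.1875; change = +336705.1875.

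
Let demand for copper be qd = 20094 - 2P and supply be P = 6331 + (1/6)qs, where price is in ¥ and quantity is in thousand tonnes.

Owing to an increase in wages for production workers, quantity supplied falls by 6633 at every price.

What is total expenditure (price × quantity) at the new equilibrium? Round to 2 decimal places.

Solve the original market: 20094 - 2P = 6P - 37986, hence P = 7260 and q = 5574.
With the change applied: demand qd = 20094 - 2P, supply qs = 6P - 44619.
Clearing the new market: 20094 - 2P = 6P - 44619, so P = 8089.125 and q = 3915.75.
New expenditure = 8089.125 × 3915.75 = 31674991.22.

31674991.22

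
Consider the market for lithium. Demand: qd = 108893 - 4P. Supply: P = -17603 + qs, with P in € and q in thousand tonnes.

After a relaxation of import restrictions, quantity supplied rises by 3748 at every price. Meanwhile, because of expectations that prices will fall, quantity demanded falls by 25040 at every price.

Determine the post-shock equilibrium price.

Solve the original market: 108893 - 4P = P + 17603, hence P = 18258 and q = 35861.
The shock moves the curves to qd = 83853 - 4P and qs = P + 21351.
Equate the new curves: 83853 - 4P = P + 21351, giving 62502 = 5P, P = 12500.4, q = 33851.4.

12500.4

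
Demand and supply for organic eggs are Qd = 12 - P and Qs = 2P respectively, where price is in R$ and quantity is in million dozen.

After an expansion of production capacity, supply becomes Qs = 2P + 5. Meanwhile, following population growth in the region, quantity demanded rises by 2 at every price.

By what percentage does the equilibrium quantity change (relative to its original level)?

Original equilibrium: 12 - P = 2P gives 12 = 3P, so P = 4 and Q = 8.
The new curves are Qd = 14 - P (demand) and Qs = 2P + 5 (supply).
Equate the new curves: 14 - P = 2P + 5, giving 9 = 3P, P = 3, Q = 11.
%ΔQ = (11 − 8) / 8 × 100 = +37.5%.

+37.5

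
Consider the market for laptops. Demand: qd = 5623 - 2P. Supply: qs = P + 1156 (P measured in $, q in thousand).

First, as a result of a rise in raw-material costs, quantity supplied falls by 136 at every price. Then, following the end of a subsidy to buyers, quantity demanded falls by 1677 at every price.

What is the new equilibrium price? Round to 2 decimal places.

Initially, 5623 - 2P = P + 1156, so 4467 = 3P and P = 1489, q = 2645.
After the shift, demand is qd = 3946 - 2P and supply is qs = P + 1020.
Clearing the new market: 3946 - 2P = P + 1020, so P = 2926/3 ≈ 975.3333 and q = 5986/3 ≈ 1995.3333.

975.33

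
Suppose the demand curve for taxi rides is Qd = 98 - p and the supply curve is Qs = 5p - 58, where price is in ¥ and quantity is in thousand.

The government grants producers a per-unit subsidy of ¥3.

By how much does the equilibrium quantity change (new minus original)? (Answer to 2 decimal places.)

Solve the original market: 98 - p = 5p - 58, hence p = 26 and Q = 72.
Since sellers receive the price plus the subsidy, the effective supply curve becomes Qs = 5p - 43.
New equilibrium: 98 - p = 5p - 43 ⇒ 141 = 6p ⇒ p = 23.5, Q = 74.5.
ΔQ = 74.5 − 72 = +2.50.

+2.50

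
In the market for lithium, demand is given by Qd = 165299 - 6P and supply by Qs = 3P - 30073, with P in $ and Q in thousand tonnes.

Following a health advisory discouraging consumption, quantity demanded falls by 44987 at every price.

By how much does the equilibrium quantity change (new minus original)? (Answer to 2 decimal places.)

-14995.67

Original equilibrium: 165299 - 6P = 3P - 30073 gives 195372 = 9P, so P = 21708 and Q = 35051.
The new curves are Qd = 120312 - 6P (demand) and Qs = 3P - 30073 (supply).
Equate the new curves: 120312 - 6P = 3P - 30073, giving 150385 = 9P, P = 150385/9 ≈ 16709.4444, Q = 60166/3 ≈ 20055.3333.
ΔQ = 20055.3333 − 35051 = -14995.67.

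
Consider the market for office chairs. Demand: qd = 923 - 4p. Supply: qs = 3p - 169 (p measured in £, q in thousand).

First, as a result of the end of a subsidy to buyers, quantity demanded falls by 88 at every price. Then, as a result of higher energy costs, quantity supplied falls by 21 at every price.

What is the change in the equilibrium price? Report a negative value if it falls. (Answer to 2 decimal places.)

-9.57

Initially, 923 - 4p = 3p - 169, so 1092 = 7p and p = 156, q = 299.
The shock moves the curves to qd = 835 - 4p and qs = 3p - 190.
Setting them equal: 835 - 4p = 3p - 190 → 1025 = 7p, so p = 1025/7 ≈ 146.4286 and q = 1745/7 ≈ 249.2857.
Δp = 146.4286 − 156 = -9.57.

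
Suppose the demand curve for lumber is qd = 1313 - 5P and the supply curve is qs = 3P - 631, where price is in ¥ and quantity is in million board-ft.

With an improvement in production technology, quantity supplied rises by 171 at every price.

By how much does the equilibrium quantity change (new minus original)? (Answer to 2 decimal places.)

Original equilibrium: 1313 - 5P = 3P - 631 gives 1944 = 8P, so P = 243 and q = 98.
The shock moves the curves to qd = 1313 - 5P and qs = 3P - 460.
New equilibrium: 1313 - 5P = 3P - 460 ⇒ 1773 = 8P ⇒ P = 221.625, q = 204.875.
Δq = 204.875 − 98 = +106.88.

+106.88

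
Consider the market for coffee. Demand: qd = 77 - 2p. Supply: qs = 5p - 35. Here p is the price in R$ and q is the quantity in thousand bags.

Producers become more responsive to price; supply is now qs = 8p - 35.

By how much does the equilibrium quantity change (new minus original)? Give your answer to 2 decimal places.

+9.60

Solve the original market: 77 - 2p = 5p - 35, hence p = 16 and q = 45.
The shock moves the curves to qd = 77 - 2p and qs = 8p - 35.
Clearing the new market: 77 - 2p = 8p - 35, so p = 11.2 and q = 54.6.
Δq = 54.6 − 45 = +9.60.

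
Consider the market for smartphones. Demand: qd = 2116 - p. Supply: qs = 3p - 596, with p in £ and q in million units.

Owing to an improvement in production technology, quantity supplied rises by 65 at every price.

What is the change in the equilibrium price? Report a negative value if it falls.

-16.25

Initially, 2116 - p = 3p - 596, so 2712 = 4p and p = 678, q = 1438.
With the change applied: demand qd = 2116 - p, supply qs = 3p - 531.
New equilibrium: 2116 - p = 3p - 531 ⇒ 2647 = 4p ⇒ p = 661.75, q = 1454.25.
Δp = 661.75 − 678 = -16.25.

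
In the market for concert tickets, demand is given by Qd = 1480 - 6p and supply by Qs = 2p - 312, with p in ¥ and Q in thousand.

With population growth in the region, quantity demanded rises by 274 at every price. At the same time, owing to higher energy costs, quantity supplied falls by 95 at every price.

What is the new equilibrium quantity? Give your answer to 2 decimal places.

133.25

Solve the original market: 1480 - 6p = 2p - 312, hence p = 224 and Q = 136.
The shock moves the curves to Qd = 1754 - 6p and Qs = 2p - 407.
Clearing the new market: 1754 - 6p = 2p - 407, so p = 270.125 and Q = 133.25.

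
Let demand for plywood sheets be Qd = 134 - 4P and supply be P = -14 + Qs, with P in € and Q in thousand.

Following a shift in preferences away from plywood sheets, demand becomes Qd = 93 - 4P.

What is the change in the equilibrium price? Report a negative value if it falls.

Original equilibrium: 134 - 4P = P + 14 gives 120 = 5P, so P = 24 and Q = 38.
With the change applied: demand Qd = 93 - 4P, supply Qs = P + 14.
Equate the new curves: 93 - 4P = P + 14, giving 79 = 5P, P = 15.8, Q = 29.8.
ΔP = 15.8 − 24 = -8.2.

-8.2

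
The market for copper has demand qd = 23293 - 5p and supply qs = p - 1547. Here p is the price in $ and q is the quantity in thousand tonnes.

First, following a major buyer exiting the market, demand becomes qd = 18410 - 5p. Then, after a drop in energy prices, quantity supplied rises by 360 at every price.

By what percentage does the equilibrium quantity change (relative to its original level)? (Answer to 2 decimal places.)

-19.82

Before the shock: 23293 - 5p = p - 1547 ⇒ 24840 = 6p ⇒ p = 4140, q = 2593.
The new curves are qd = 18410 - 5p (demand) and qs = p - 1187 (supply).
New equilibrium: 18410 - 5p = p - 1187 ⇒ 19597 = 6p ⇒ p = 19597/6 ≈ 3266.1667, q = 12475/6 ≈ 2079.1667.
%Δq = (2079.1667 − 2593) / 2593 × 100 = -19.82%.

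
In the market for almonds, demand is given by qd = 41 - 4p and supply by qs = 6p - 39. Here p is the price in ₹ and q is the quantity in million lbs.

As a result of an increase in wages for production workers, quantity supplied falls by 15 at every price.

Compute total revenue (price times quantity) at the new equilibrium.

28.5

Original equilibrium: 41 - 4p = 6p - 39 gives 80 = 10p, so p = 8 and q = 9.
With the change applied: demand qd = 41 - 4p, supply qs = 6p - 54.
Clearing the new market: 41 - 4p = 6p - 54, so p = 9.5 and q = 3.
New expenditure = 9.5 × 3 = 28.5.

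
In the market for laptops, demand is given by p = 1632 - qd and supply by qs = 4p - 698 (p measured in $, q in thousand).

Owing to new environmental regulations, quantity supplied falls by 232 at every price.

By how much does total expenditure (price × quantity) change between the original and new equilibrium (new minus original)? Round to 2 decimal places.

Solve the original market: 1632 - p = 4p - 698, hence p = 466 and q = 1166.
The new curves are qd = 1632 - p (demand) and qs = 4p - 930 (supply).
New equilibrium: 1632 - p = 4p - 930 ⇒ 2562 = 5p ⇒ p = 512.4, q = 1119.6.
Expenditure moves from 466×1166 = 543356 to 512.4×1119.6 = 573683.04; change = +30327.04.

+30327.04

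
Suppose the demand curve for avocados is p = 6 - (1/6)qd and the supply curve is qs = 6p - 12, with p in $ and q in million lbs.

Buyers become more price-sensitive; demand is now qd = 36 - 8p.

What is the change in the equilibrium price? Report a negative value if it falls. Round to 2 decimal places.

Before the shock: 36 - 6p = 6p - 12 ⇒ 48 = 12p ⇒ p = 4, q = 12.
After the shift, demand is qd = 36 - 8p and supply is qs = 6p - 12.
New equilibrium: 36 - 8p = 6p - 12 ⇒ 48 = 14p ⇒ p = 24/7 ≈ 3.4286, q = 60/7 ≈ 8.5714.
Δp = 3.4286 − 4 = -0.57.

-0.57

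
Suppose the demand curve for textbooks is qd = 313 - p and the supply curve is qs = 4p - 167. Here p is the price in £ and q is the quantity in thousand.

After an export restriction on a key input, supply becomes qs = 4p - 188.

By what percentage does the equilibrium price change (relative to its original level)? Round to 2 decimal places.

Initially, 313 - p = 4p - 167, so 480 = 5p and p = 96, q = 217.
With the change applied: demand qd = 313 - p, supply qs = 4p - 188.
New equilibrium: 313 - p = 4p - 188 ⇒ 501 = 5p ⇒ p = 100.2, q = 212.8.
%Δp = (100.2 − 96) / 96 × 100 = +4.38%.

+4.38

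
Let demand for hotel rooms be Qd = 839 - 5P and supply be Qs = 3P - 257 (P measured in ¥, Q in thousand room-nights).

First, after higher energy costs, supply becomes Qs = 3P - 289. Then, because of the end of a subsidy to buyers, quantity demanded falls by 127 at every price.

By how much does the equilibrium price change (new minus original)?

Initially, 839 - 5P = 3P - 257, so 1096 = 8P and P = 137, Q = 154.
The new curves are Qd = 712 - 5P (demand) and Qs = 3P - 289 (supply).
Setting them equal: 712 - 5P = 3P - 289 → 1001 = 8P, so P = 125.125 and Q = 86.375.
ΔP = 125.125 − 137 = -11.875.

-11.875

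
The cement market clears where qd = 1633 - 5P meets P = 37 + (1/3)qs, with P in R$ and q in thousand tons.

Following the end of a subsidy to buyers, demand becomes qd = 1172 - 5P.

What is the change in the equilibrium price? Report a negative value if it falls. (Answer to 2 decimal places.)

-57.63

Original equilibrium: 1633 - 5P = 3P - 111 gives 1744 = 8P, so P = 218 and q = 543.
The shock moves the curves to qd = 1172 - 5P and qs = 3P - 111.
Equate the new curves: 1172 - 5P = 3P - 111, giving 1283 = 8P, P = 160.375, q = 370.125.
ΔP = 160.375 − 218 = -57.63.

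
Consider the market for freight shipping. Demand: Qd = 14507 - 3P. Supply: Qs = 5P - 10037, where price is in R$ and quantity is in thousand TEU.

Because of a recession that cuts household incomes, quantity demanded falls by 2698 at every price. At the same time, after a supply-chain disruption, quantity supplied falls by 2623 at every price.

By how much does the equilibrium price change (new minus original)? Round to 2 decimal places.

-9.38

Solve the original market: 14507 - 3P = 5P - 10037, hence P = 3068 and Q = 5303.
The shock moves the curves to Qd = 11809 - 3P and Qs = 5P - 12660.
New equilibrium: 11809 - 3P = 5P - 12660 ⇒ 24469 = 8P ⇒ P = 3058.625, Q = 2633.125.
ΔP = 3058.625 − 3068 = -9.38.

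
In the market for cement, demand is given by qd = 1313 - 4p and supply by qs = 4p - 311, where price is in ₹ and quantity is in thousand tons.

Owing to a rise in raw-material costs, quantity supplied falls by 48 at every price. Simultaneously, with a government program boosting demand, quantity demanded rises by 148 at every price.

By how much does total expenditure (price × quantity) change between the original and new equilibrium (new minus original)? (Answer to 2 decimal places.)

+23649.50

Solve the original market: 1313 - 4p = 4p - 311, hence p = 203 and q = 501.
The new curves are qd = 1461 - 4p (demand) and qs = 4p - 359 (supply).
Clearing the new market: 1461 - 4p = 4p - 359, so p = 227.5 and q = 551.
Expenditure moves from 203×501 = 101703 to 227.5×551 = 125352.5; change = +23649.50.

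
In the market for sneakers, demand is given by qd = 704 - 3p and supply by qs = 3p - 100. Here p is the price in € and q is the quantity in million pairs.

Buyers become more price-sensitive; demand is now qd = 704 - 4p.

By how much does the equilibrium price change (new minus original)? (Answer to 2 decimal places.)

-19.14

Solve the original market: 704 - 3p = 3p - 100, hence p = 134 and q = 302.
The shock moves the curves to qd = 704 - 4p and qs = 3p - 100.
New equilibrium: 704 - 4p = 3p - 100 ⇒ 804 = 7p ⇒ p = 804/7 ≈ 114.8571, q = 1712/7 ≈ 244.5714.
Δp = 114.8571 − 134 = -19.14.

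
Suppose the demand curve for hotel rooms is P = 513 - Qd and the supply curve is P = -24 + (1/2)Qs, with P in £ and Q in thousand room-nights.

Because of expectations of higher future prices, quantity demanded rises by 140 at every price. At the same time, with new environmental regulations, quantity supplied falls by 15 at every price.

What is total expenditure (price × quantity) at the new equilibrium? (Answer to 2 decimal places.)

Original equilibrium: 513 - P = 2P + 48 gives 465 = 3P, so P = 155 and Q = 358.
With the change applied: demand Qd = 653 - P, supply Qs = 2P + 33.
Clearing the new market: 653 - P = 2P + 33, so P = 620/3 ≈ 206.6667 and Q = 1339/3 ≈ 446.3333.
New expenditure = 206.6667 × 446.3333 = 92242.22.

92242.22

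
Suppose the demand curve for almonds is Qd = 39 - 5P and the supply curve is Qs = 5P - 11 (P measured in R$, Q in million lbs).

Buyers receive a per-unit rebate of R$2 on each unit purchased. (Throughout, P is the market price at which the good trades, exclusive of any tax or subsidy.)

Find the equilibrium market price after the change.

Original equilibrium: 39 - 5P = 5P - 11 gives 50 = 10P, so P = 5 and Q = 14.
Since buyers' out-of-pocket price is the market price minus the rebate, the effective demand curve becomes Qd = 49 - 5P.
Setting them equal: 49 - 5P = 5P - 11 → 60 = 10P, so P = 6 and Q = 19.

6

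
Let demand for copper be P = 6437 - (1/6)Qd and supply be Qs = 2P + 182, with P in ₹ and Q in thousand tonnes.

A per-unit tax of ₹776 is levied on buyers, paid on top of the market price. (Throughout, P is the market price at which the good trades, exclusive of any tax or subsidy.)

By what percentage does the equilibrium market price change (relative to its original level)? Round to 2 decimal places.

-12.11

Solve the original market: 38622 - 6P = 2P + 182, hence P = 4805 and Q = 9792.
Since buyers pay the price plus the tax, the effective demand curve becomes Qd = 33966 - 6P.
Equate the new curves: 33966 - 6P = 2P + 182, giving 33784 = 8P, P = 4223, Q = 8628.
%ΔP = (4223 − 4805) / 4805 × 100 = -12.11%.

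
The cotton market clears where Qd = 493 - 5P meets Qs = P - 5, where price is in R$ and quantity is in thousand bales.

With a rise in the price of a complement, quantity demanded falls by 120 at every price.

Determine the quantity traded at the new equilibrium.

58

Initially, 493 - 5P = P - 5, so 498 = 6P and P = 83, Q = 78.
The new curves are Qd = 373 - 5P (demand) and Qs = P - 5 (supply).
New equilibrium: 373 - 5P = P - 5 ⇒ 378 = 6P ⇒ P = 63, Q = 58.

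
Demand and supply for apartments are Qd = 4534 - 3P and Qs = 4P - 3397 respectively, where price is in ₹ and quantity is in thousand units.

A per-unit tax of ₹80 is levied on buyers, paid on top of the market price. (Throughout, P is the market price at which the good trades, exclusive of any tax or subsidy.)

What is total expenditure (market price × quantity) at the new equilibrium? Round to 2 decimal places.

1096359.90

Before the shock: 4534 - 3P = 4P - 3397 ⇒ 7931 = 7P ⇒ P = 1133, Q = 1135.
Since buyers pay the price plus the tax, the effective demand curve becomes Qd = 4294 - 3P.
Clearing the new market: 4294 - 3P = 4P - 3397, so P = 7691/7 ≈ 1098.7143 and Q = 6985/7 ≈ 997.8571.
New expenditure = 1098.7143 × 997.8571 = 1096359.90.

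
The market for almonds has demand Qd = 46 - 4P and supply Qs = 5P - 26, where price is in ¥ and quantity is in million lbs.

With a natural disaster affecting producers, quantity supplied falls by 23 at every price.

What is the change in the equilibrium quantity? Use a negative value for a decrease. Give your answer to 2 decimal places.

-10.22

Original equilibrium: 46 - 4P = 5P - 26 gives 72 = 9P, so P = 8 and Q = 14.
After the shift, demand is Qd = 46 - 4P and supply is Qs = 5P - 49.
Clearing the new market: 46 - 4P = 5P - 49, so P = 95/9 ≈ 10.5556 and Q = 34/9 ≈ 3.7778.
ΔQ = 3.7778 − 14 = -10.22.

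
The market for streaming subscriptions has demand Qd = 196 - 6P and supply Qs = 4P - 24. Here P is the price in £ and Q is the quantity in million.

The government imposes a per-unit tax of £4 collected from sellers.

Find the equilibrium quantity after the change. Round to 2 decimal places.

54.40

Before the shock: 196 - 6P = 4P - 24 ⇒ 220 = 10P ⇒ P = 22, Q = 64.
Since sellers keep the price net of the tax, the effective supply curve becomes Qs = 4P - 40.
New equilibrium: 196 - 6P = 4P - 40 ⇒ 236 = 10P ⇒ P = 23.6, Q = 54.4.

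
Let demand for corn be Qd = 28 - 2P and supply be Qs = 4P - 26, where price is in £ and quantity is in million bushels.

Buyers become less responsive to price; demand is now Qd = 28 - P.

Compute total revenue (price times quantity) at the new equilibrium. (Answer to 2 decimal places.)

Before the shock: 28 - 2P = 4P - 26 ⇒ 54 = 6P ⇒ P = 9, Q = 10.
The shock moves the curves to Qd = 28 - P and Qs = 4P - 26.
Equate the new curves: 28 - P = 4P - 26, giving 54 = 5P, P = 10.8, Q = 17.2.
New expenditure = 10.8 × 17.2 = 185.76.

185.76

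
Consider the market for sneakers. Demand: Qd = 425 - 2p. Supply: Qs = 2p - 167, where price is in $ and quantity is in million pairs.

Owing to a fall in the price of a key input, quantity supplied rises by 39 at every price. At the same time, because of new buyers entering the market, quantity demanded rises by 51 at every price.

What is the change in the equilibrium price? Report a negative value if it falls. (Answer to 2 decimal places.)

+3.00

Original equilibrium: 425 - 2p = 2p - 167 gives 592 = 4p, so p = 148 and Q = 129.
The shock moves the curves to Qd = 476 - 2p and Qs = 2p - 128.
New equilibrium: 476 - 2p = 2p - 128 ⇒ 604 = 4p ⇒ p = 151, Q = 174.
Δp = 151 − 148 = +3.00.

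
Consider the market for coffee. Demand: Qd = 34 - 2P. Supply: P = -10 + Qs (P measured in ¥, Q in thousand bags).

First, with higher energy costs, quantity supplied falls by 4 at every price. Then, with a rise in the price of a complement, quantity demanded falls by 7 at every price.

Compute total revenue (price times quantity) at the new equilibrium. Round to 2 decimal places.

Before the shock: 34 - 2P = P + 10 ⇒ 24 = 3P ⇒ P = 8, Q = 18.
The new curves are Qd = 27 - 2P (demand) and Qs = P + 6 (supply).
Equate the new curves: 27 - 2P = P + 6, giving 21 = 3P, P = 7, Q = 13.
New expenditure = 7 × 13 = 91.00.

91.00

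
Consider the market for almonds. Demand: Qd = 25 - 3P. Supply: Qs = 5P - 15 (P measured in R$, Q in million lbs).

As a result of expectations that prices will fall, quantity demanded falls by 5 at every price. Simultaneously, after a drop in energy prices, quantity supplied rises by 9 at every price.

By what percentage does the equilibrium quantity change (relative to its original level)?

Before the shock: 25 - 3P = 5P - 15 ⇒ 40 = 8P ⇒ P = 5, Q = 10.
After the shift, demand is Qd = 20 - 3P and supply is Qs = 5P - 6.
Clearing the new market: 20 - 3P = 5P - 6, so P = 3.25 and Q = 10.25.
%ΔQ = (10.25 − 10) / 10 × 100 = +2.5%.

+2.5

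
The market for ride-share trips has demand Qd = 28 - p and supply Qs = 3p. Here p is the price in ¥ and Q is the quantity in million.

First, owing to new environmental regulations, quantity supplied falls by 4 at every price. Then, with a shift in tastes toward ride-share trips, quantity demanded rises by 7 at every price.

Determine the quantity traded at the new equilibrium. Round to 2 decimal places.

25.25

Initially, 28 - p = 3p, so 28 = 4p and p = 7, Q = 21.
After the shift, demand is Qd = 35 - p and supply is Qs = 3p - 4.
Setting them equal: 35 - p = 3p - 4 → 39 = 4p, so p = 9.75 and Q = 25.25.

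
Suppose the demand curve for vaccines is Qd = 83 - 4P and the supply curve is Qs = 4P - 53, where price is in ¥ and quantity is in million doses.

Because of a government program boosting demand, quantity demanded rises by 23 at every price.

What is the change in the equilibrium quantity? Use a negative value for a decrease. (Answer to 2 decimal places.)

+11.50

Original equilibrium: 83 - 4P = 4P - 53 gives 136 = 8P, so P = 17 and Q = 15.
With the change applied: demand Qd = 106 - 4P, supply Qs = 4P - 53.
New equilibrium: 106 - 4P = 4P - 53 ⇒ 159 = 8P ⇒ P = 19.875, Q = 26.5.
ΔQ = 26.5 − 15 = +11.50.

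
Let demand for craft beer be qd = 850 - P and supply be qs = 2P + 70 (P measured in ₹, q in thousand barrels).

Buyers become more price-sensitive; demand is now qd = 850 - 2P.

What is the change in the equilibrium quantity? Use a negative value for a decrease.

Original equilibrium: 850 - P = 2P + 70 gives 780 = 3P, so P = 260 and q = 590.
The shock moves the curves to qd = 850 - 2P and qs = 2P + 70.
Clearing the new market: 850 - 2P = 2P + 70, so P = 195 and q = 460.
Δq = 460 − 590 = -130.

-130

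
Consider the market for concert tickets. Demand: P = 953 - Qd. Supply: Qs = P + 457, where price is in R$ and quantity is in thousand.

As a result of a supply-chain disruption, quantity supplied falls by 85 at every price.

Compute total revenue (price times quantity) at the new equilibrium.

Initially, 953 - P = P + 457, so 496 = 2P and P = 248, Q = 705.
The shock moves the curves to Qd = 953 - P and Qs = P + 372.
Setting them equal: 953 - P = P + 372 → 581 = 2P, so P = 290.5 and Q = 662.5.
New expenditure = 290.5 × 662.5 = 192456.25.

192456.25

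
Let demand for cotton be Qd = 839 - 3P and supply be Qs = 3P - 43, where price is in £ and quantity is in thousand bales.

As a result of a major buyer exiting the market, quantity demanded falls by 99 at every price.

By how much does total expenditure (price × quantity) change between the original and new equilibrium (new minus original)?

-13026.75

Original equilibrium: 839 - 3P = 3P - 43 gives 882 = 6P, so P = 147 and Q = 398.
After the shift, demand is Qd = 740 - 3P and supply is Qs = 3P - 43.
Setting them equal: 740 - 3P = 3P - 43 → 783 = 6P, so P = 130.5 and Q = 348.5.
Expenditure moves from 147×398 = 58506 to 130.5×348.5 = 45479.25; change = -13026.75.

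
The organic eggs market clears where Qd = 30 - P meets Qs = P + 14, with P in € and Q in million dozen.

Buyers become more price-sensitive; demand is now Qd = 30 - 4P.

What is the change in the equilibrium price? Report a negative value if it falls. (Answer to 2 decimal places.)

-4.80

Before the shock: 30 - P = P + 14 ⇒ 16 = 2P ⇒ P = 8, Q = 22.
The new curves are Qd = 30 - 4P (demand) and Qs = P + 14 (supply).
Setting them equal: 30 - 4P = P + 14 → 16 = 5P, so P = 3.2 and Q = 17.2.
ΔP = 3.2 − 8 = -4.80.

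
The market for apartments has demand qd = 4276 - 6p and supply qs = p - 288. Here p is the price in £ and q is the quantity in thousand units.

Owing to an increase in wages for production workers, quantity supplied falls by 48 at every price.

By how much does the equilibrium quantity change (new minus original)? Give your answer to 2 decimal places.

Initially, 4276 - 6p = p - 288, so 4564 = 7p and p = 652, q = 364.
The new curves are qd = 4276 - 6p (demand) and qs = p - 336 (supply).
Clearing the new market: 4276 - 6p = p - 336, so p = 4612/7 ≈ 658.8571 and q = 2260/7 ≈ 322.8571.
Δq = 322.8571 − 364 = -41.14.

-41.14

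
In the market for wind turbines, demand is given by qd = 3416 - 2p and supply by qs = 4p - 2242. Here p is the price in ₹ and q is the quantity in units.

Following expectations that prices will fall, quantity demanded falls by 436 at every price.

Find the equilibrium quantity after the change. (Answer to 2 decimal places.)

1239.33

Original equilibrium: 3416 - 2p = 4p - 2242 gives 5658 = 6p, so p = 943 and q = 1530.
The new curves are qd = 2980 - 2p (demand) and qs = 4p - 2242 (supply).
New equilibrium: 2980 - 2p = 4p - 2242 ⇒ 5222 = 6p ⇒ p = 2611/3 ≈ 870.3333, q = 3718/3 ≈ 1239.3333.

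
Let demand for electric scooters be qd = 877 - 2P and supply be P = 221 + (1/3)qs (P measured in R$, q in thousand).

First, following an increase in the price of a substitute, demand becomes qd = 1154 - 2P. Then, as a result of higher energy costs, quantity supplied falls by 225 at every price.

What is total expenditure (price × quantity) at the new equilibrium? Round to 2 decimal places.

137712.48

Solve the original market: 877 - 2P = 3P - 663, hence P = 308 and q = 261.
With the change applied: demand qd = 1154 - 2P, supply qs = 3P - 888.
Clearing the new market: 1154 - 2P = 3P - 888, so P = 408.4 and q = 337.2.
New expenditure = 408.4 × 337.2 = 137712.48.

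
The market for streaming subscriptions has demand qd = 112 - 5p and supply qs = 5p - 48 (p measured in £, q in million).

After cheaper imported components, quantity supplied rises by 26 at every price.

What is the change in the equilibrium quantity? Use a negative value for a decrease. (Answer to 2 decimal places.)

+13.00

Original equilibrium: 112 - 5p = 5p - 48 gives 160 = 10p, so p = 16 and q = 32.
After the shift, demand is qd = 112 - 5p and supply is qs = 5p - 22.
Equate the new curves: 112 - 5p = 5p - 22, giving 134 = 10p, p = 13.4, q = 45.
Δq = 45 − 32 = +13.00.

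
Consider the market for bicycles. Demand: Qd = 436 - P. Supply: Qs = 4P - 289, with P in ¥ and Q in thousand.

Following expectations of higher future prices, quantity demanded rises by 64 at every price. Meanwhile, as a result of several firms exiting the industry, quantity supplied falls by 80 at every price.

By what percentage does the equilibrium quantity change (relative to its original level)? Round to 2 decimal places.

Solve the original market: 436 - P = 4P - 289, hence P = 145 and Q = 291.
The new curves are Qd = 500 - P (demand) and Qs = 4P - 369 (supply).
Setting them equal: 500 - P = 4P - 369 → 869 = 5P, so P = 173.8 and Q = 326.2.
%ΔQ = (326.2 − 291) / 291 × 100 = +12.10%.

+12.10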